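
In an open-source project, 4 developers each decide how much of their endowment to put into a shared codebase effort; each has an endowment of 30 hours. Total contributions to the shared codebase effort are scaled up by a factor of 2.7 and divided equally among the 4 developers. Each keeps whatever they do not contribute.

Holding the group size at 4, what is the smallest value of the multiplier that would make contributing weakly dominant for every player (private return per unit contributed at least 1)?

4

A contributed unit returns (multiplier)/4 to its contributor.
This reaches 1 exactly when the multiplier is 4.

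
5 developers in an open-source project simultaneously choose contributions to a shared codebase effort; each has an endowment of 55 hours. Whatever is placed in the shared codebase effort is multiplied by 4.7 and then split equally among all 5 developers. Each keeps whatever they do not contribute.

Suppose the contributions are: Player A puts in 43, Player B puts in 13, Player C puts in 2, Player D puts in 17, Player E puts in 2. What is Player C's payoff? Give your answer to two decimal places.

125.38 hours

Total contributed: 43 + 13 + 2 + 17 + 2 = 77.
Each receives 4.7 × 77 / 5 = 72.38 from the shared codebase effort.
Player C keeps 55 − 2 = 53, so Player C's payoff is 53 + 72.38 = 125.38.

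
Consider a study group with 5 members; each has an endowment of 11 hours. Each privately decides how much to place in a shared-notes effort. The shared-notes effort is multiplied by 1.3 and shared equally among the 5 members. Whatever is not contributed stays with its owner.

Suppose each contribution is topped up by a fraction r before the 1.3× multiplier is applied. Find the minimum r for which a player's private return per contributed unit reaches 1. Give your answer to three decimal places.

With matching at rate r, one contributed unit becomes (1 + r) in the shared-notes effort and returns 1.3 × (1 + r) / 5 to the contributor.
Setting this equal to 1: 1 + r = 5/1.3 = 3.8462.
So the minimum matching rate is r = 3.8462 − 1 = 2.846.

2.846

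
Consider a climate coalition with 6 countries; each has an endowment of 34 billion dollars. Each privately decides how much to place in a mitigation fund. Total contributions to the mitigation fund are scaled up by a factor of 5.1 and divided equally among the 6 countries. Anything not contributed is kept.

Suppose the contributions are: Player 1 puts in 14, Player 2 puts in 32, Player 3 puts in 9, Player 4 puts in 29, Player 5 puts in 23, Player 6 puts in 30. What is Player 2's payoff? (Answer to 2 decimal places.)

118.45 billion dollars

Total contributed: 14 + 32 + 9 + 29 + 23 + 30 = 137.
Each receives 5.1 × 137 / 6 = 116.45 from the mitigation fund.
Player 2 keeps 34 − 32 = 2, so Player 2's payoff is 2 + 116.45 = 118.45.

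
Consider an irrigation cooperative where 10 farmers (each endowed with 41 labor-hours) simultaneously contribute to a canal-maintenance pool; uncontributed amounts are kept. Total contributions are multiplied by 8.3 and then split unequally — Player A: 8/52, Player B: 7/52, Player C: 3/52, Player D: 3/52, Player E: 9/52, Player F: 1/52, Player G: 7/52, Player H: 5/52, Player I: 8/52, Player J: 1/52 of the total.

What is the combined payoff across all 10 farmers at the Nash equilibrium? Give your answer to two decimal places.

A player with share s gets back 8.3·s per unit contributed, so full contribution is dominant for anyone with s > 1/8.3 = 0.1205 and zero contribution is dominant for anyone below.
The shares above 0.1205 belong to Player A, Player B, Player E, Player G and Player I, contributing 41 each; the remaining 5 contribute 0. Total contributed: 205.
The canal-maintenance pool pays out 8.3 × 205 = 1701.50 in total (split across the unequal shares, but the aggregate is all that matters for the group sum).
The 5 free-riders keep 41 each, adding 205. Group total = 205 + 1701.50 = 1906.50.

1906.50 labor-hours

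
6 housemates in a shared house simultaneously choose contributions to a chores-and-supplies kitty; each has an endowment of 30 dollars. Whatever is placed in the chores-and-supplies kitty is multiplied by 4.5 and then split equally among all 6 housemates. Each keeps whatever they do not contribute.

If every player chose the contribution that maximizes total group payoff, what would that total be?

810.00 dollars

Each contributed unit returns 4.500 to the group as a whole (0.7500 to each of 6 players), which exceeds 1, so the social optimum is full contribution: group total = 4.500 × 180 = 810.00.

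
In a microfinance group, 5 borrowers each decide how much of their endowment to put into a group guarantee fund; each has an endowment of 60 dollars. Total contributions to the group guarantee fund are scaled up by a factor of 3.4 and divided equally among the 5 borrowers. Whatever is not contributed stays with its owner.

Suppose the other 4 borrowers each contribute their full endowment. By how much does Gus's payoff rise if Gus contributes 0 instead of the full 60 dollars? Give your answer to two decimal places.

19.20 dollars

Switching from a contribution of 60 to 0 lets Gus keep an extra 60 dollars, but lowers the group guarantee fund by 60, which costs Gus their own share of that drop: 3.4/5 × 60 = 40.80.
Net gain = 60 − 40.80 = 19.20. The private return per contributed unit (0.6800) is below 1, so free-riding is indeed the best response regardless of what the others do.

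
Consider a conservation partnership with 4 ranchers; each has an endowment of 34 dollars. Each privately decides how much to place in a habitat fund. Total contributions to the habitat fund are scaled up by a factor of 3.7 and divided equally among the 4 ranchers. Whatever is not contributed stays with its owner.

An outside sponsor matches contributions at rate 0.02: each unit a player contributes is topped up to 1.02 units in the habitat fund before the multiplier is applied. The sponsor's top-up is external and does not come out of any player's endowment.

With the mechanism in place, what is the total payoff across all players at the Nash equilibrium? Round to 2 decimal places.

136.00 dollars

Even with the mechanism, each unit contributed returns only 3.7 × 1.02 / 4 = 0.9435 per unit of net cost, so contributing nothing is still dominant.
At the Nash equilibrium no one contributes; group total payoff = 4 × 34 = 136.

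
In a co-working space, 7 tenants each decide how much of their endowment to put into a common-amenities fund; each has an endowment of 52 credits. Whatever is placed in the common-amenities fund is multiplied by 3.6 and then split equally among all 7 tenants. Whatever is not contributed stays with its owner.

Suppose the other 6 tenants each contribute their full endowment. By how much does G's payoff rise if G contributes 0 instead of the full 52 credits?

25.26 credits

Switching from a contribution of 52 to 0 lets G keep an extra 52 credits, but lowers the common-amenities fund by 52, which costs G their own share of that drop: 3.6/7 × 52 = 26.74.
Net gain = 52 − 26.74 = 25.26. The private return per contributed unit (0.5143) is below 1, so free-riding is indeed the best response regardless of what the others do.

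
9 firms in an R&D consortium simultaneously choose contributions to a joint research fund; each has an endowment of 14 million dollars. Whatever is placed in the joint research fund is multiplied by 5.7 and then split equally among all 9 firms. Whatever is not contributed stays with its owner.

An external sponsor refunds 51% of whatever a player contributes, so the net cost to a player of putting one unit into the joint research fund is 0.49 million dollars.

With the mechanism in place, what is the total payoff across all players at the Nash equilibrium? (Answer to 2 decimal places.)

With the mechanism, a contributed unit returns (5.7/9) / 0.49 = 1.2925 per unit of net cost to the contributor — now above 1 — so contributing fully is weakly dominant for every player.
So the Nash equilibrium is full contribution by all 9; the group earns 9 × (14 × 0.51 + 5.7 × 14) = 782.46.

782.46 million dollars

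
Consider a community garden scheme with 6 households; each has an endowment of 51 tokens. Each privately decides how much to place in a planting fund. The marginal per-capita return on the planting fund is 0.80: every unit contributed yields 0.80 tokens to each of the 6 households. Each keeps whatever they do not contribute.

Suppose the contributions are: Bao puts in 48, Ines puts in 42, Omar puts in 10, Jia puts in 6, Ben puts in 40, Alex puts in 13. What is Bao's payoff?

130.20 tokens

Total contributed: 48 + 42 + 10 + 6 + 40 + 13 = 159.
Each receives 0.80 × 159 = 127.20 from the planting fund.
Bao keeps 51 − 48 = 3, so Bao's payoff is 3 + 127.20 = 130.20.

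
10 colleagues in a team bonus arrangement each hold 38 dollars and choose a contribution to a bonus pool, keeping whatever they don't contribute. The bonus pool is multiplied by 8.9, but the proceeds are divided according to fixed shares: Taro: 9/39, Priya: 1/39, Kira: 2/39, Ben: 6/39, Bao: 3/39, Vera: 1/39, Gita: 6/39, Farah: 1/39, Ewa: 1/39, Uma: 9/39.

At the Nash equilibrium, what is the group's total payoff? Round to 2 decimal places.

For player j, contributing a unit is worthwhile iff 8.9 × (j's share) ≥ 1, i.e. iff j's share is at least 0.1124.
Taro, Ben, Gita and Uma clear that bar, contributing 38 each; the remaining 6 contribute 0. Total contributed: 152.
The bonus pool pays out 8.9 × 152 = 1352.80 in total (split across the unequal shares, but the aggregate is all that matters for the group sum).
The 6 free-riders keep 38 each, adding 228. Group total = 228 + 1352.80 = 1580.80.

1580.80 dollars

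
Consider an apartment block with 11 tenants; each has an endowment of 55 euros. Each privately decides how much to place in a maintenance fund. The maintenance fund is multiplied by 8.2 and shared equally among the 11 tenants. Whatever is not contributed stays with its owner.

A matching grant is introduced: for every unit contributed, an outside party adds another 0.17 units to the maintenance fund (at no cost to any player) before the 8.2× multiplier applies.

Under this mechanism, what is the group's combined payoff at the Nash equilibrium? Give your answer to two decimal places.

605.00 euros

Even with the mechanism, each unit contributed returns only 8.2 × 1.17 / 11 = 0.8722 per unit of net cost, so contributing nothing is still dominant.
At the Nash equilibrium no one contributes; group total payoff = 11 × 55 = 605.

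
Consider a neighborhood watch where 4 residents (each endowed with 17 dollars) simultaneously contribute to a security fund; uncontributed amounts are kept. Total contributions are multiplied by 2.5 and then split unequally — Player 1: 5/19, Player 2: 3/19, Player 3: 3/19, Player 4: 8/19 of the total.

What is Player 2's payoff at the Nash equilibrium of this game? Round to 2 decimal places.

Each unit j contributes comes back to j as 2.5 × (j's share), so j prefers to contribute only if that share exceeds 1/2.5 = 0.4000; otherwise keeping the unit dominates.
The only share above 0.4000 is Player 4's 8/19, contributing 17; the remaining 3 contribute 0. Total contributed: 17.
Player 2 keeps 17 and receives 2.5 × 17 × 3/19 = 6.71 from the security fund, for a payoff of 23.71.

23.71 dollars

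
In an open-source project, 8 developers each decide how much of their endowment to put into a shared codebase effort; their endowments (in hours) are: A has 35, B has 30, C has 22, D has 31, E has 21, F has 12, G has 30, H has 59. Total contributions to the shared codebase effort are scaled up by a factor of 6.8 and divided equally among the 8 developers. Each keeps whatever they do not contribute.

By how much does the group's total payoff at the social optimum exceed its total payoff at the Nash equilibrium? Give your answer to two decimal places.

The private return per contributed unit is 6.8/8 = 0.8500 < 1 for every player regardless of endowment, so the Nash equilibrium is zero contribution and the group total is Σ E_j = 35 + 30 + 22 + 31 + 21 + 12 + 30 + 59 = 240.
Each contributed unit returns 6.800 to the group, so the social optimum is full contribution by everyone: group total = 6.800 × 240 = 1632.00.
Efficiency loss = (6.800 − 1) × 240 = 1392.00.

1392.00 hours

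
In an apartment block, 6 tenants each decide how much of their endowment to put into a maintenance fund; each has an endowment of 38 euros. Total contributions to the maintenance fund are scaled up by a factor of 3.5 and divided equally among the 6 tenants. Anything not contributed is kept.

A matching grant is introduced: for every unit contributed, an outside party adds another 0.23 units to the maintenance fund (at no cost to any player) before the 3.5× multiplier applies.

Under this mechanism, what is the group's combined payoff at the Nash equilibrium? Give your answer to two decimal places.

The effective private return is 3.5 × 1.23 / 6 = 0.7175, which is still under 1, so the mechanism doesn't change anyone's dominant strategy: zero contribution.
Everyone keeps their endowment and the group total is 6 × 38 = 228.

228.00 euros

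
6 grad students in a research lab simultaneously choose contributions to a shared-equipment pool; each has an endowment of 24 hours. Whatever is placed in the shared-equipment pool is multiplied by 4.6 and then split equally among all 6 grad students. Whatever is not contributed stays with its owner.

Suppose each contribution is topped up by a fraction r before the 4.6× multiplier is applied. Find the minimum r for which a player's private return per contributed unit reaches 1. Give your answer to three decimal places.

With matching at rate r, one contributed unit becomes (1 + r) in the shared-equipment pool and returns 4.6 × (1 + r) / 6 to the contributor.
Setting this equal to 1: 1 + r = 6/4.6 = 1.3043.
So the minimum matching rate is r = 1.3043 − 1 = 0.304.

0.304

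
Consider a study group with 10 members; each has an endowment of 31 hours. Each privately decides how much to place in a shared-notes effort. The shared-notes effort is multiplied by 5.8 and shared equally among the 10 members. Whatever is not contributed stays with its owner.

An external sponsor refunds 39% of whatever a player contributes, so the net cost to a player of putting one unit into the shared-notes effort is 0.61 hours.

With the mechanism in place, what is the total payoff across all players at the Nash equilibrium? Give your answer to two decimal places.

310.00 hours

Even with the mechanism, each unit contributed returns only (5.8/10) / 0.61 = 0.9508 per unit of net cost, so contributing nothing is still dominant.
At the Nash equilibrium no one contributes; group total payoff = 10 × 31 = 310.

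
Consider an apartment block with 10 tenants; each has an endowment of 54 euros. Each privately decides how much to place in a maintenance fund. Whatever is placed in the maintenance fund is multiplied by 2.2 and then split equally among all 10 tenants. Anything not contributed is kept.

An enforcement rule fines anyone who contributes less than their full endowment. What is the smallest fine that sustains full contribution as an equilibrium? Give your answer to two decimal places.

Given the others contribute fully, the best deviation is to contribute 0 (any partial contribution still incurs the fine and gives up units whose private return 0.2200 is below 1).
Deviating from 54 to 0 saves 54 euros but forfeits the deviator's share of the drop in the maintenance fund: 2.2/10 × 54 = 11.88.
So the deviation gain is 54 − 11.88 = 42.12, and the fine must be at least 42.12 euros to wipe it out.

42.12 euros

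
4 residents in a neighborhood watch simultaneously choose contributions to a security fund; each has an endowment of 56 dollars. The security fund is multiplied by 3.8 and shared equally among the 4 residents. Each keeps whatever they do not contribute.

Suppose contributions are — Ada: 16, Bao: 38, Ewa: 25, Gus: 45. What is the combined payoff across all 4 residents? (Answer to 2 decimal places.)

Total contributed: 16 + 38 + 25 + 45 = 124; total kept: 4 × 56 − 124 = 100.
The security fund pays out 3.8 × 124 = 471.20 in aggregate.
Group total = 100 + 471.20 = 571.20.

571.20 dollars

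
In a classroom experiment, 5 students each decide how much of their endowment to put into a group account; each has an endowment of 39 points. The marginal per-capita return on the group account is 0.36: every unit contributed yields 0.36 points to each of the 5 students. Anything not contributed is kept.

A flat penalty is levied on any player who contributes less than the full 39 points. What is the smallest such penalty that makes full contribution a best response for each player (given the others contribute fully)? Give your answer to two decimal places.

Given the others contribute fully, the best deviation is to contribute 0 (any partial contribution still incurs the fine and gives up units whose private return 0.36 is below 1).
Deviating from 39 to 0 saves 39 points but forfeits the deviator's share of the drop in the group account: 0.36 × 39 = 14.04.
So the deviation gain is 39 − 14.04 = 24.96, and the fine must be at least 24.96 points to wipe it out.

24.96 points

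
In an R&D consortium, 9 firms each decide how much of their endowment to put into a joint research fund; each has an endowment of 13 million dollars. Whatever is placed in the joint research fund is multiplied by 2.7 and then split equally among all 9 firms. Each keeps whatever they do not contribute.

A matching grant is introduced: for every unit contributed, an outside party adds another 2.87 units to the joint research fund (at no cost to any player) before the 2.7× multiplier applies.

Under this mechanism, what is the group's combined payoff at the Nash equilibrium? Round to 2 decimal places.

1222.53 million dollars

With the mechanism, a contributed unit returns 2.7 × 3.87 / 9 = 1.1610 per unit of net cost to the contributor — now above 1 — so contributing fully is weakly dominant for every player.
At the Nash equilibrium everyone contributes 13. Group total payoff = 2.7 × 3.87 × 117 = 1222.53.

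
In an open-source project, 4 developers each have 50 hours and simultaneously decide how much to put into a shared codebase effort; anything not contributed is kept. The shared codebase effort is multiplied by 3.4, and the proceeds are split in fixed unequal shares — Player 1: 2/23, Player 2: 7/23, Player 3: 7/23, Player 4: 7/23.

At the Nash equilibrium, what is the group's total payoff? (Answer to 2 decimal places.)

Player j's private return per contributed unit is 3.4 × (j's share). Contributing is weakly dominant for j when that share is at least 1/3.4 = 0.2941, and contributing 0 is dominant otherwise.
The shares above 0.2941 belong to Player 2, Player 3 and Player 4, contributing 50 each; the remaining 1 contribute 0. Total contributed: 150.
The shared codebase effort pays out 3.4 × 150 = 510.00 in total (split across the unequal shares, but the aggregate is all that matters for the group sum).
The 1 free-riders keep 50 each, adding 50. Group total = 50 + 510.00 = 560.00.

560.00 hours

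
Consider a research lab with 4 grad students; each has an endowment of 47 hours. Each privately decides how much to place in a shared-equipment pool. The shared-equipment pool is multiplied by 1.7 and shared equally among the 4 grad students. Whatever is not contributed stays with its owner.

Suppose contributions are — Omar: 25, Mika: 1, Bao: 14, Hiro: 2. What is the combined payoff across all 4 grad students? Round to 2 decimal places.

Total contributed: 25 + 1 + 14 + 2 = 42; total kept: 4 × 47 − 42 = 146.
The shared-equipment pool pays out 1.7 × 42 = 71.40 in aggregate.
Group total = 146 + 71.40 = 217.40.

217.40 hours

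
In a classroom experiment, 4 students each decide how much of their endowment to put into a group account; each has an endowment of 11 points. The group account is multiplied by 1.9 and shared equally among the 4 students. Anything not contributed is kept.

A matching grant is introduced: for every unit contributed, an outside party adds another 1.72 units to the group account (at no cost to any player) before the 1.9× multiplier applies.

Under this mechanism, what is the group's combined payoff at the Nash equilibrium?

227.39 points

With the mechanism, a contributed unit returns 1.9 × 2.72 / 4 = 1.2920 per unit of net cost to the contributor — now above 1 — so contributing fully is weakly dominant for every player.
So the Nash equilibrium is full contribution by all 4; the group earns 1.9 × 2.72 × 44 = 227.39.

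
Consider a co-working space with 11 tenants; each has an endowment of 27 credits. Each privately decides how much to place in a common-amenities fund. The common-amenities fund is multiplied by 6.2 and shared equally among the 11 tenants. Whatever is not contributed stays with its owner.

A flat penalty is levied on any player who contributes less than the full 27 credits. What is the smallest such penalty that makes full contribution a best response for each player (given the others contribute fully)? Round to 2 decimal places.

11.78 credits

Given the others contribute fully, the best deviation is to contribute 0 (any partial contribution still incurs the fine and gives up units whose private return 0.5636 is below 1).
Deviating from 27 to 0 saves 27 credits but forfeits the deviator's share of the drop in the common-amenities fund: 6.2/11 × 27 = 15.22.
So the deviation gain is 27 − 15.22 = 11.78, and the fine must be at least 11.78 credits to wipe it out.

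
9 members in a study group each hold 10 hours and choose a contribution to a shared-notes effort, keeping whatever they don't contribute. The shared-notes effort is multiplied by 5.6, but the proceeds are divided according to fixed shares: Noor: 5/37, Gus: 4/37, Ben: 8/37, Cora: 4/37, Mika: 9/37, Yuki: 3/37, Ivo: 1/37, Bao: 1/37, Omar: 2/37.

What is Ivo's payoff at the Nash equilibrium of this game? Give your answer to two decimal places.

A player with share s gets back 5.6·s per unit contributed, so full contribution is dominant for anyone with s > 1/5.6 = 0.1786 and zero contribution is dominant for anyone below.
Ben and Mika clear that bar, contributing 10 each; the remaining 7 contribute 0. Total contributed: 20.
Ivo keeps 10 and receives 5.6 × 20 × 1/37 = 3.03 from the shared-notes effort, for a payoff of 13.03.

13.03 hours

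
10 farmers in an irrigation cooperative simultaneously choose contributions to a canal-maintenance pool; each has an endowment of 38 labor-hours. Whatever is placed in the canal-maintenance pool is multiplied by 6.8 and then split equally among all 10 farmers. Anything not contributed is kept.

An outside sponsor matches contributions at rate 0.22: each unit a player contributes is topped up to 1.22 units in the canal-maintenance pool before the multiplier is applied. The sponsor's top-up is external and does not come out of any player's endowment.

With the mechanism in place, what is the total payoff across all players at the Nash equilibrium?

380.00 labor-hours

With the mechanism, a contributed unit returns 6.8 × 1.22 / 10 = 0.8296 per unit of net cost — still below 1 — so contributing 0 remains dominant for every player.
Everyone keeps their endowment and the group total is 10 × 38 = 380.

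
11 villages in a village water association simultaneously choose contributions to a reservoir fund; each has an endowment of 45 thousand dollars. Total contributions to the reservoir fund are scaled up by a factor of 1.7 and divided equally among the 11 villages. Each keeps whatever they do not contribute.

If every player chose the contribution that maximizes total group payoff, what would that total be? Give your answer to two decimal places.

841.50 thousand dollars

Each contributed unit returns 1.700 to the group as a whole (0.1545 to each of 11 players), which exceeds 1, so the social optimum is full contribution: group total = 1.700 × 495 = 841.50.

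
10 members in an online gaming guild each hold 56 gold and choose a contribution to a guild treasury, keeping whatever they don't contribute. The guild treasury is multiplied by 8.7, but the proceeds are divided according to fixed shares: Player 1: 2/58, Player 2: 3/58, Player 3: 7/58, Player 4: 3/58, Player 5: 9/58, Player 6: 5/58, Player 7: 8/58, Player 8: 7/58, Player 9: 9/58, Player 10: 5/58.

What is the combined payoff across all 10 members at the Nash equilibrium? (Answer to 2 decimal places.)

A player with share s gets back 8.7·s per unit contributed, so full contribution is dominant for anyone with s > 1/8.7 = 0.1149 and zero contribution is dominant for anyone below.
The shares above 0.1149 belong to Player 3, Player 5, Player 7, Player 8 and Player 9, contributing 56 each; the remaining 5 contribute 0. Total contributed: 280.
The guild treasury pays out 8.7 × 280 = 2436.00 in total (split across the unequal shares, but the aggregate is all that matters for the group sum).
The 5 free-riders keep 56 each, adding 280. Group total = 280 + 2436.00 = 2716.00.

2716.00 gold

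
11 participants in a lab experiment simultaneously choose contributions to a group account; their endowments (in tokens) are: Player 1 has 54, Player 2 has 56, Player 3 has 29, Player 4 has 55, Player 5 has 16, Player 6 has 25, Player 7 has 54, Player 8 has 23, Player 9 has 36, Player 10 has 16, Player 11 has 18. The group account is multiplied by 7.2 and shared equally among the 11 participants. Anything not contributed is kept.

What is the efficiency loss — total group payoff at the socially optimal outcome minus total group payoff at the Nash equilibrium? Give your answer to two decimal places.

2368.40 tokens

The private return per contributed unit is 7.2/11 = 0.6545 < 1 for every player regardless of endowment, so the Nash equilibrium is zero contribution and the group total is Σ E_j = 54 + 56 + 29 + 55 + 16 + 25 + 54 + 23 + 36 + 16 + 18 = 382.
Each contributed unit returns 7.200 to the group, so the social optimum is full contribution by everyone: group total = 7.200 × 382 = 2750.40.
Efficiency loss = (7.200 − 1) × 382 = 2368.40.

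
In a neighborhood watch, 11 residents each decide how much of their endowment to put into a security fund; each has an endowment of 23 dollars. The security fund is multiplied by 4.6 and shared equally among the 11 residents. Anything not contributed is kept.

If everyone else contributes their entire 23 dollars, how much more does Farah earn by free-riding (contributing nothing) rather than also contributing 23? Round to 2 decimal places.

Switching from a contribution of 23 to 0 lets Farah keep an extra 23 dollars, but lowers the security fund by 23, which costs Farah their own share of that drop: 4.6/11 × 23 = 9.62.
Net gain = 23 − 9.62 = 13.38. The private return per contributed unit (0.4182) is below 1, so free-riding is indeed the best response regardless of what the others do.

13.38 dollars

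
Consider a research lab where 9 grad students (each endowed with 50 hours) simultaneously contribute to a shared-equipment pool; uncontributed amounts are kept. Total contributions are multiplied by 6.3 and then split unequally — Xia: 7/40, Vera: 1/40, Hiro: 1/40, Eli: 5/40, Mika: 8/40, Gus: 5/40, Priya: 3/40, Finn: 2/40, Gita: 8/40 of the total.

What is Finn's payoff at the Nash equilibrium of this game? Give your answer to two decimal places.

Player j's private return per contributed unit is 6.3 × (j's share). Contributing is weakly dominant for j when that share is at least 1/6.3 = 0.1587, and contributing 0 is dominant otherwise.
The shares above 0.1587 belong to Xia, Mika and Gita, contributing 50 each; the remaining 6 contribute 0. Total contributed: 150.
Finn keeps 50 and receives 6.3 × 150 × 2/40 = 47.25 from the shared-equipment pool, for a payoff of 97.25.

97.25 hours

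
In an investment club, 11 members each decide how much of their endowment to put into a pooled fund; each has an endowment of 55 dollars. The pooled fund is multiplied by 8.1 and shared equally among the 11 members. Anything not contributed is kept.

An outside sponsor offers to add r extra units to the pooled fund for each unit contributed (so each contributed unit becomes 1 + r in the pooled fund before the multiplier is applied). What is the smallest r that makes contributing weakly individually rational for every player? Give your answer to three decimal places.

With matching at rate r, one contributed unit becomes (1 + r) in the pooled fund and returns 8.1 × (1 + r) / 11 to the contributor.
Setting this equal to 1: 1 + r = 11/8.1 = 1.3580.
So the minimum matching rate is r = 1.3580 − 1 = 0.358.

0.358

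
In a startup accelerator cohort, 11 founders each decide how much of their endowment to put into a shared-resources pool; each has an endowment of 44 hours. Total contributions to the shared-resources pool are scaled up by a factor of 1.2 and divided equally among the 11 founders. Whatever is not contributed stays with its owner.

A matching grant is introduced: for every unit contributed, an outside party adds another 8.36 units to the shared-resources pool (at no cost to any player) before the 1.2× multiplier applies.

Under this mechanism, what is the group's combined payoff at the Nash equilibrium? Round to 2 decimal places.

5436.29 hours

The effective private return per unit is now 1.2 × 9.36 / 11 = 1.0211 > 1, so every player's dominant strategy flips to full contribution.
At the Nash equilibrium everyone contributes 44. Group total payoff = 1.2 × 9.36 × 484 = 5436.29.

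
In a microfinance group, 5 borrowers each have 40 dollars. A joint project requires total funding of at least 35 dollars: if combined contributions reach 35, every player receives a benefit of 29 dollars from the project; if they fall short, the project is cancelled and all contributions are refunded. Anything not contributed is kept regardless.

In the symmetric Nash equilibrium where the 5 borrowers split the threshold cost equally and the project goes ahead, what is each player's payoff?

Equal share of the threshold: 35/5 = 7.
At this profile no one gains by cutting their contribution: any cut drops the total below 35, the project is cancelled, contributions are refunded, and the deviator ends with 40, which is less than 40 − 7 + 29 = 62. Contributing more than 7 just wastes the excess. So contributing exactly 7 is a best response.
Each player's payoff: 40 − 7 + 29 = 62.

62 dollars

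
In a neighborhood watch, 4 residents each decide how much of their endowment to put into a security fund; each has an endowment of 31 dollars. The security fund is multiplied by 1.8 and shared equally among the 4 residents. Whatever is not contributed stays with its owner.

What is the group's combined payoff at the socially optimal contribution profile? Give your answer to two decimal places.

Each contributed unit returns 1.800 to the group as a whole (0.4500 to each of 4 players), which exceeds 1, so the social optimum is full contribution: group total = 1.800 × 124 = 223.20.

223.20 dollars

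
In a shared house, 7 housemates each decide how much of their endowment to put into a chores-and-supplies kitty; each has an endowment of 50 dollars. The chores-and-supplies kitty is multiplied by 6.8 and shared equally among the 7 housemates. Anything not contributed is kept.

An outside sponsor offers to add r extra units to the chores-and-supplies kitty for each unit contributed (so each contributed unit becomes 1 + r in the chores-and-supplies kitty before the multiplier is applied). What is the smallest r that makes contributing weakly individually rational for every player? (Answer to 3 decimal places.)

With matching at rate r, one contributed unit becomes (1 + r) in the chores-and-supplies kitty and returns 6.8 × (1 + r) / 7 to the contributor.
Setting this equal to 1: 1 + r = 7/6.8 = 1.0294.
So the minimum matching rate is r = 1.0294 − 1 = 0.029.

0.029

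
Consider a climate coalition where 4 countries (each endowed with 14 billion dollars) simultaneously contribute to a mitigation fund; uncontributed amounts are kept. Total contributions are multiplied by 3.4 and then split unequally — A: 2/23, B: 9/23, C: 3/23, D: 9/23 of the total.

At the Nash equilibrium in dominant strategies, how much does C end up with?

26.42 billion dollars

For player j, contributing a unit is worthwhile iff 3.4 × (j's share) ≥ 1, i.e. iff j's share is at least 0.2941.
The shares above 0.2941 belong to B and D, contributing 14 each; the remaining 2 contribute 0. Total contributed: 28.
C keeps 14 and receives 3.4 × 28 × 3/23 = 12.42 from the mitigation fund, for a payoff of 26.42.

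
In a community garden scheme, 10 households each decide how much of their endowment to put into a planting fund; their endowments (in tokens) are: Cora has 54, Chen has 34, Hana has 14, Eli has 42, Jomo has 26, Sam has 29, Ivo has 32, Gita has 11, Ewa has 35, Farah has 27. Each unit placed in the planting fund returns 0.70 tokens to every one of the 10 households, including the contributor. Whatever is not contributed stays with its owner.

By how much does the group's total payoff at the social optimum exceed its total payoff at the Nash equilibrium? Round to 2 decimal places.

The private return per contributed unit is 0.70 < 1 for everyone, so the Nash equilibrium is zero contribution and the group total is Σ E_j = 54 + 34 + 14 + 42 + 26 + 29 + 32 + 11 + 35 + 27 = 304.
Each contributed unit returns 7.000 to the group, so the social optimum is full contribution by everyone: group total = 7.000 × 304 = 2128.00.
Efficiency loss = (7.000 − 1) × 304 = 1824.00.

1824.00 tokens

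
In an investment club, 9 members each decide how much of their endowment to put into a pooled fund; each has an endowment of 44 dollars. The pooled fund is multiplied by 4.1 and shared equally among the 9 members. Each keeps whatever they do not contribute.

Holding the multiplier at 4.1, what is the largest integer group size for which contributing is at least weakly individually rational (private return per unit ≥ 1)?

4

Private return per unit is 4.1/(group size), which is ≥ 1 whenever the group size is ≤ 4.1.
The largest such integer is 4.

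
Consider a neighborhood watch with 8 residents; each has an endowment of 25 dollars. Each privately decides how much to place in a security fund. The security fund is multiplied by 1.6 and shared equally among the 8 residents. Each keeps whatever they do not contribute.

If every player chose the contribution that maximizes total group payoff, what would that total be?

Each contributed unit returns 1.600 to the group as a whole (0.2000 to each of 8 players), which exceeds 1, so the social optimum is full contribution: group total = 1.600 × 200 = 320.00.

320.00 dollars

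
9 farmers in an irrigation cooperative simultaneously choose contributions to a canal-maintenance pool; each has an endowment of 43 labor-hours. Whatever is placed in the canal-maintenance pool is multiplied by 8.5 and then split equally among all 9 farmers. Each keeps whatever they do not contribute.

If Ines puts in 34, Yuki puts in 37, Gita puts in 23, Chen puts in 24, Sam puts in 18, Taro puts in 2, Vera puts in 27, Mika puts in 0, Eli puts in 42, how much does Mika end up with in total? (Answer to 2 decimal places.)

Total contributed: 34 + 37 + 23 + 24 + 18 + 2 + 27 + 0 + 42 = 207.
Each receives 8.5 × 207 / 9 = 195.50 from the canal-maintenance pool.
Mika keeps 43 − 0 = 43, so Mika's payoff is 43 + 195.50 = 238.50.

238.50 labor-hours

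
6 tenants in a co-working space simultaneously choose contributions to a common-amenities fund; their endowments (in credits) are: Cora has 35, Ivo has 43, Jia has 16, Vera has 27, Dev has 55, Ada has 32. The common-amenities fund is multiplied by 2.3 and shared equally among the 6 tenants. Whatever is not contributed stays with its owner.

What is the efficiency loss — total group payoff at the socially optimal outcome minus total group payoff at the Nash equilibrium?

The private return per contributed unit is 2.3/6 = 0.3833 < 1 for every player regardless of endowment, so the Nash equilibrium is zero contribution and the group total is Σ E_j = 35 + 43 + 16 + 27 + 55 + 32 = 208.
Each contributed unit returns 2.300 to the group, so the social optimum is full contribution by everyone: group total = 2.300 × 208 = 478.40.
Efficiency loss = (2.300 − 1) × 208 = 270.40.

270.40 credits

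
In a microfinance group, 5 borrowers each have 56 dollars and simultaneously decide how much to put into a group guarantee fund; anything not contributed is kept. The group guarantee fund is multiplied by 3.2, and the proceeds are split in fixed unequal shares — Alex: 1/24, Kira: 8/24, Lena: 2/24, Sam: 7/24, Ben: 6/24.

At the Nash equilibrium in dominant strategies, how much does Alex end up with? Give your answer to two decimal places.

Each unit j contributes comes back to j as 3.2 × (j's share), so j prefers to contribute only if that share exceeds 1/3.2 = 0.3125; otherwise keeping the unit dominates.
Only Kira (8/24) clears that bar, contributing 56; the remaining 4 contribute 0. Total contributed: 56.
Alex keeps 56 and receives 3.2 × 56 × 1/24 = 7.47 from the group guarantee fund, for a payoff of 63.47.

63.47 dollars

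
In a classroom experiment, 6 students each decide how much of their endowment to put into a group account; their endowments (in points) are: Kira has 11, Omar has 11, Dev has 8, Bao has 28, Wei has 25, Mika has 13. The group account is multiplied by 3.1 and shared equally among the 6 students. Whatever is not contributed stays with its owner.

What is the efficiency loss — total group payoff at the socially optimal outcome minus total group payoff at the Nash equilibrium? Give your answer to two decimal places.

The private return per contributed unit is 3.1/6 = 0.5167 < 1 for every player regardless of endowment, so the Nash equilibrium is zero contribution and the group total is Σ E_j = 11 + 11 + 8 + 28 + 25 + 13 = 96.
Each contributed unit returns 3.100 to the group, so the social optimum is full contribution by everyone: group total = 3.100 × 96 = 297.60.
Efficiency loss = (3.100 − 1) × 96 = 201.60.

201.60 points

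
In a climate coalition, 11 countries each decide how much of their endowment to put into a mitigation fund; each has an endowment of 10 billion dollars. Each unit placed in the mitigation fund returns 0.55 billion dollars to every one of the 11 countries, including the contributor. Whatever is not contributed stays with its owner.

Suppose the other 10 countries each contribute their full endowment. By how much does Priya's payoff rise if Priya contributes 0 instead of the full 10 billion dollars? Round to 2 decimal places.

4.50 billion dollars

Switching from a contribution of 10 to 0 lets Priya keep an extra 10 billion dollars, but lowers the mitigation fund by 10, which costs Priya their own share of that drop: 0.55 × 10 = 5.50.
Net gain = 10 − 5.50 = 4.50. The private return per contributed unit (0.55) is below 1, so free-riding is indeed the best response regardless of what the others do.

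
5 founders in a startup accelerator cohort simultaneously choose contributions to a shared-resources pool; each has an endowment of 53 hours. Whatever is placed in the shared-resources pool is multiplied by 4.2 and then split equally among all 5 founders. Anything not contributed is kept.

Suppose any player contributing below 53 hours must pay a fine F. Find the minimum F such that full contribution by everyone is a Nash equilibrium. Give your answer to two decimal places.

Given the others contribute fully, the best deviation is to contribute 0 (any partial contribution still incurs the fine and gives up units whose private return 0.8400 is below 1).
Deviating from 53 to 0 saves 53 hours but forfeits the deviator's share of the drop in the shared-resources pool: 4.2/5 × 53 = 44.52.
So the deviation gain is 53 − 44.52 = 8.48, and the fine must be at least 8.48 hours to wipe it out.

8.48 hours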